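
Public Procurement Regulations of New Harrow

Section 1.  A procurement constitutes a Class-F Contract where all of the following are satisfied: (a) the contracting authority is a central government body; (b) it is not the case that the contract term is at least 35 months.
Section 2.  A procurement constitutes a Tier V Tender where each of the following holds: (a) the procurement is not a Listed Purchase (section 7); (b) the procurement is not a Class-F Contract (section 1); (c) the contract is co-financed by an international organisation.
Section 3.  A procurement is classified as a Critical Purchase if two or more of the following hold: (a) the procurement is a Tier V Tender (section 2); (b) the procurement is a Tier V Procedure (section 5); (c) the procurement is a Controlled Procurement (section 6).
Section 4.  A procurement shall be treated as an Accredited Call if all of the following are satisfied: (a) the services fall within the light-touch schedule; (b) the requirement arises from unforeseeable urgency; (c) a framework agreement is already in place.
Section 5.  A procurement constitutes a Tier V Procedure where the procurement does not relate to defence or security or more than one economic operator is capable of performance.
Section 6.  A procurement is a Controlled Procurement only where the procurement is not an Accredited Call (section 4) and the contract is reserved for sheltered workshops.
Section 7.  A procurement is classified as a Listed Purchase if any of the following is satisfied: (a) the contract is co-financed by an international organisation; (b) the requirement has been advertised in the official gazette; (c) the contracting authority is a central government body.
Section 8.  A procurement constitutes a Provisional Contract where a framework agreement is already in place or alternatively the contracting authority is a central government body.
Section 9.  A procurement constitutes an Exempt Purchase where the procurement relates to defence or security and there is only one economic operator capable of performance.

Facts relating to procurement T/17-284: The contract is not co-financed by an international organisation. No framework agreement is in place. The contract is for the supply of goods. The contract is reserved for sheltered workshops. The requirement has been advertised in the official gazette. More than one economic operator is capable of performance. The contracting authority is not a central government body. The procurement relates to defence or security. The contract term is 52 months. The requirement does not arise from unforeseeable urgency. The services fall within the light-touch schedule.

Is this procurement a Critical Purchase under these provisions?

section 7 — Listed Purchase: [the contract is co-financed by an international organisation? no] OR [the requirement has been advertised in the official gazette? yes] OR [the contracting authority is a central government body? no] → satisfied.
section 1 — Class-F Contract: [the contracting authority is a central government body? no] AND [contract term: 52 months ≥ 35 months? yes, so negated condition no] → not satisfied.
section 2 — Tier V Tender: [not a Listed Purchase (section 7)? no] AND [not a Class-F Contract (section 1)? yes] AND [the contract is co-financed by an international organisation? no] → not satisfied.
section 5 — Tier V Procedure: [the procurement does not relate to defence or security? no] OR [more than one economic operator is capable of performance? yes] → satisfied.
section 4 — Accredited Call: [the services fall within the light-touch schedule? yes] AND [the requirement arises from unforeseeable urgency? no] AND [a framework agreement is already in place? no] → not satisfied.
section 6 — Controlled Procurement: [not an Accredited Call (section 4)? yes] AND [the contract is reserved for sheltered workshops? yes] → satisfied.
section 3 — Critical Purchase: Tier V Tender (section 2)? no; Tier V Procedure (section 5)? yes; Controlled Procurement (section 6)? yes — 2 of 3 hold (need ≥2) → satisfied.

Yes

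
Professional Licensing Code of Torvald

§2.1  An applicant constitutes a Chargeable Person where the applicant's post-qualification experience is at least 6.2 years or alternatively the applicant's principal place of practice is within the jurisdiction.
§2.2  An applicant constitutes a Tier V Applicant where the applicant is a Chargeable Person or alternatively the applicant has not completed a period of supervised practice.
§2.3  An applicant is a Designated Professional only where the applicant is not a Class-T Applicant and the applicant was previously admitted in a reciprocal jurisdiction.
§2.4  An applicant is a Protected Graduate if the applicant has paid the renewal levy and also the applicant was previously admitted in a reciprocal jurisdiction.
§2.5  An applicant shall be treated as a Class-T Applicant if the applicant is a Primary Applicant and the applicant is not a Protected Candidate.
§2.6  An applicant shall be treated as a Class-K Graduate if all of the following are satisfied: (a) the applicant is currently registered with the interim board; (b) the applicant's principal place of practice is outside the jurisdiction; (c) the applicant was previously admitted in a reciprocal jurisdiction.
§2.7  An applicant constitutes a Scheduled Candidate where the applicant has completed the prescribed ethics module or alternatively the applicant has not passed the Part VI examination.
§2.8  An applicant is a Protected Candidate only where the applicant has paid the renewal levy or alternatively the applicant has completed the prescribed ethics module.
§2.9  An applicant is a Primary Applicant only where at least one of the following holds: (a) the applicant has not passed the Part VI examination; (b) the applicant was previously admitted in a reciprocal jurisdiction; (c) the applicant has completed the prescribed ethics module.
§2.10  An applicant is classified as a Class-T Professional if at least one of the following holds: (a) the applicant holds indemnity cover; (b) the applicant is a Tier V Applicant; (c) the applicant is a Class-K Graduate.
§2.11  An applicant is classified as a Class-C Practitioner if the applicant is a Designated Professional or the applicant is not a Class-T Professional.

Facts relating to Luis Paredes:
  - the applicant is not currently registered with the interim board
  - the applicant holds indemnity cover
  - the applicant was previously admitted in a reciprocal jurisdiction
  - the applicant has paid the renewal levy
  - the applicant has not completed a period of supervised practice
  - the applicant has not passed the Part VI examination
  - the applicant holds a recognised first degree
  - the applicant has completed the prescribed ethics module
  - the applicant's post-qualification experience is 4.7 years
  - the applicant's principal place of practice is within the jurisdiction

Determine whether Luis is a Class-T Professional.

Yes

§2.1 — Chargeable Person: [applicant's post-qualification experience: 4.7 years ≥ 6.2 years? no] OR [the applicant's principal place of practice is within the jurisdiction? yes] → satisfied.
§2.2 — Tier V Applicant: [Chargeable Person (§2.1)? yes] OR [the applicant has not completed a period of supervised practice? yes] → satisfied.
§2.6 — Class-K Graduate: [the applicant is currently registered with the interim board? no] AND [the applicant's principal place of practice is outside the jurisdiction? no] AND [the applicant was previously admitted in a reciprocal jurisdiction? yes] → not satisfied.
§2.10 — Class-T Professional: [the applicant holds indemnity cover? yes] OR [Tier V Applicant (§2.2)? yes] OR [Class-K Graduate (§2.6)? no] → satisfied.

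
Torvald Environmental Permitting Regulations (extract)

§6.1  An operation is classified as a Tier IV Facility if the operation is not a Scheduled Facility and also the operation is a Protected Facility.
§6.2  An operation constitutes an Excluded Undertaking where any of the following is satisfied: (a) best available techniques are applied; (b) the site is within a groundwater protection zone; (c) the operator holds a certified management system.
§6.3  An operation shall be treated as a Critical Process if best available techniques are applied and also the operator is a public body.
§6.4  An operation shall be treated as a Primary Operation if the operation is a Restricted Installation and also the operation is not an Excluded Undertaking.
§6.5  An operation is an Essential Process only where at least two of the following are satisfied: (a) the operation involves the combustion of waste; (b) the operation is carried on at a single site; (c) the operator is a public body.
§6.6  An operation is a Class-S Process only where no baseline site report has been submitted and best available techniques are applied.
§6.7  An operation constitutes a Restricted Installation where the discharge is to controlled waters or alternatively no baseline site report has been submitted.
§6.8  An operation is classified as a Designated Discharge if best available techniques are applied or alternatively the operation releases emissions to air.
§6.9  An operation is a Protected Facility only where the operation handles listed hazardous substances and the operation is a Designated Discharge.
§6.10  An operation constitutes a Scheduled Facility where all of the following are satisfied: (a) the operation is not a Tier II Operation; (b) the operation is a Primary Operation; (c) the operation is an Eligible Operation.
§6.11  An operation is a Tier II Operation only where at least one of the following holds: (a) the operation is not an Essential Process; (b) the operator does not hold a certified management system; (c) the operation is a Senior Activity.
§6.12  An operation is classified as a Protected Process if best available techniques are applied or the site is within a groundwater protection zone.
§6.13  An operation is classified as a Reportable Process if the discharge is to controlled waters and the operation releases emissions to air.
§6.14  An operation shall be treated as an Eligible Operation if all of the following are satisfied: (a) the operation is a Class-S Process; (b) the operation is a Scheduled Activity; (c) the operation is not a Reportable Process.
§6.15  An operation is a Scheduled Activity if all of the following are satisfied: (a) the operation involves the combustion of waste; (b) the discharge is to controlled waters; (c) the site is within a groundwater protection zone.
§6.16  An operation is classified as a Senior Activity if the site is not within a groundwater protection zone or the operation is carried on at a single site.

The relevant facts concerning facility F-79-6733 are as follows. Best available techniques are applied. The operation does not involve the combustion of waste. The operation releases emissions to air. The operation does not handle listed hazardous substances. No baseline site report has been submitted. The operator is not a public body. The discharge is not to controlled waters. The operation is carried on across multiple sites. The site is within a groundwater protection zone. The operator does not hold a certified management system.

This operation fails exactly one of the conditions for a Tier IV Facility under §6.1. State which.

Protected Facility

§6.5 — Essential Process: the operation involves the combustion of waste? no; the operation is carried on at a single site? no; the operator is a public body? no — 0 of 3 hold (need ≥2) → not satisfied.
§6.16 — Senior Activity: [the site is not within a groundwater protection zone? no] OR [the operation is carried on at a single site? no] → not satisfied.
§6.11 — Tier II Operation: [not an Essential Process (§6.5)? yes] OR [the operator does not hold a certified management system? yes] OR [Senior Activity (§6.16)? no] → satisfied.
§6.7 — Restricted Installation: [the discharge is to controlled waters? no] OR [no baseline site report has been submitted? yes] → satisfied.
§6.2 — Excluded Undertaking: [best available techniques are applied? yes] OR [the site is within a groundwater protection zone? yes] OR [the operator holds a certified management system? no] → satisfied.
§6.4 — Primary Operation: [Restricted Installation (§6.7)? yes] AND [not an Excluded Undertaking (§6.2)? no] → not satisfied.
§6.6 — Class-S Process: [no baseline site report has been submitted? yes] AND [best available techniques are applied? yes] → satisfied.
§6.15 — Scheduled Activity: [the operation involves the combustion of waste? no] AND [the discharge is to controlled waters? no] AND [the site is within a groundwater protection zone? yes] → not satisfied.
§6.13 — Reportable Process: [the discharge is to controlled waters? no] AND [the operation releases emissions to air? yes] → not satisfied.
§6.14 — Eligible Operation: [Class-S Process (§6.6)? yes] AND [Scheduled Activity (§6.15)? no] AND [not a Reportable Process (§6.13)? yes] → not satisfied.
§6.10 — Scheduled Facility: [not a Tier II Operation (§6.11)? no] AND [Primary Operation (§6.4)? no] AND [Eligible Operation (§6.14)? no] → not satisfied.
§6.8 — Designated Discharge: [best available techniques are applied? yes] OR [the operation releases emissions to air? yes] → satisfied.
§6.9 — Protected Facility: [the operation handles listed hazardous substances? no] AND [Designated Discharge (§6.8)? yes] → not satisfied.
§6.1 — Tier IV Facility: [not a Scheduled Facility (§6.10)? yes] AND [Protected Facility (§6.9)? no] → not satisfied.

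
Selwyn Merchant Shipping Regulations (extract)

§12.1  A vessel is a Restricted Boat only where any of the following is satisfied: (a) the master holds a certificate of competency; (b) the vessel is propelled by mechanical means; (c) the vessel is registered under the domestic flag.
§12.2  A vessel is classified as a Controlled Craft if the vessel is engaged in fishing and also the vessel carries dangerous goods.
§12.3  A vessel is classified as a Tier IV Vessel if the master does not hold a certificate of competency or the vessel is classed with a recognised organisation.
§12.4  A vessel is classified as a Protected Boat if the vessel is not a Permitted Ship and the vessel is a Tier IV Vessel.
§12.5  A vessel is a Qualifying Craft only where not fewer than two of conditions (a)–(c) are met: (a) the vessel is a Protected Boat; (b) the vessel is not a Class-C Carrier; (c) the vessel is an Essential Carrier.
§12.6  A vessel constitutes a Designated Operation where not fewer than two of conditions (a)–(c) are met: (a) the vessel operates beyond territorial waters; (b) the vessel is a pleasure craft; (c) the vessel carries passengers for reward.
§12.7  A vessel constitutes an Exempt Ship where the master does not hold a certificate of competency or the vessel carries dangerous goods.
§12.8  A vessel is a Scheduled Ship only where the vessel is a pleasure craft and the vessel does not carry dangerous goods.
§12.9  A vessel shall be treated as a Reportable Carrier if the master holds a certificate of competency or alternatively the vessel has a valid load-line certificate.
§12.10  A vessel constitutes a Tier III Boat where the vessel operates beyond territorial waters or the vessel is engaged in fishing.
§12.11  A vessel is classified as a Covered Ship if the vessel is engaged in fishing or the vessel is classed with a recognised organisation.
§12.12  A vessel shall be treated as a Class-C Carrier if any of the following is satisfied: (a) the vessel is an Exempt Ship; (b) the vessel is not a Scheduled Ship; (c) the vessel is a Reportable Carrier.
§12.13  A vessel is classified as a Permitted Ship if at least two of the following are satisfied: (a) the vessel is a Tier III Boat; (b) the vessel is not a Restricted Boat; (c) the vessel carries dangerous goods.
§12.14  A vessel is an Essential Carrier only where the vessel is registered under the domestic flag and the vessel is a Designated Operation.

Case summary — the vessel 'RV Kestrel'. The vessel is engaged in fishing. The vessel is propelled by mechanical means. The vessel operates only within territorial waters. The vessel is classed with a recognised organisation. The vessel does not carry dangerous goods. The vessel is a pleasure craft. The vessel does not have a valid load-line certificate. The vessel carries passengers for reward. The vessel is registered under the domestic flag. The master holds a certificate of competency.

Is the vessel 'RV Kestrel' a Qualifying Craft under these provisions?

§12.10 — Tier III Boat: [the vessel operates beyond territorial waters? no] OR [the vessel is engaged in fishing? yes] → satisfied.
§12.1 — Restricted Boat: [the master holds a certificate of competency? yes] OR [the vessel is propelled by mechanical means? yes] OR [the vessel is registered under the domestic flag? yes] → satisfied.
§12.13 — Permitted Ship: Tier III Boat (§12.10)? yes; not a Restricted Boat (§12.1)? no; the vessel carries dangerous goods? no — 1 of 3 hold (need ≥2) → not satisfied.
§12.3 — Tier IV Vessel: [the master does not hold a certificate of competency? no] OR [the vessel is classed with a recognised organisation? yes] → satisfied.
§12.4 — Protected Boat: [not a Permitted Ship (§12.13)? yes] AND [Tier IV Vessel (§12.3)? yes] → satisfied.
§12.7 — Exempt Ship: [the master does not hold a certificate of competency? no] OR [the vessel carries dangerous goods? no] → not satisfied.
§12.8 — Scheduled Ship: [the vessel is a pleasure craft? yes] AND [the vessel does not carry dangerous goods? yes] → satisfied.
§12.9 — Reportable Carrier: [the master holds a certificate of competency? yes] OR [the vessel has a valid load-line certificate? no] → satisfied.
§12.12 — Class-C Carrier: [Exempt Ship (§12.7)? no] OR [not a Scheduled Ship (§12.8)? no] OR [Reportable Carrier (§12.9)? yes] → satisfied.
§12.6 — Designated Operation: the vessel operates beyond territorial waters? no; the vessel is a pleasure craft? yes; the vessel carries passengers for reward? yes — 2 of 3 hold (need ≥2) → satisfied.
§12.14 — Essential Carrier: [the vessel is registered under the domestic flag? yes] AND [Designated Operation (§12.6)? yes] → satisfied.
§12.5 — Qualifying Craft: Protected Boat (§12.4)? yes; not a Class-C Carrier (§12.12)? no; Essential Carrier (§12.14)? yes — 2 of 3 hold (need ≥2) → satisfied.

Yes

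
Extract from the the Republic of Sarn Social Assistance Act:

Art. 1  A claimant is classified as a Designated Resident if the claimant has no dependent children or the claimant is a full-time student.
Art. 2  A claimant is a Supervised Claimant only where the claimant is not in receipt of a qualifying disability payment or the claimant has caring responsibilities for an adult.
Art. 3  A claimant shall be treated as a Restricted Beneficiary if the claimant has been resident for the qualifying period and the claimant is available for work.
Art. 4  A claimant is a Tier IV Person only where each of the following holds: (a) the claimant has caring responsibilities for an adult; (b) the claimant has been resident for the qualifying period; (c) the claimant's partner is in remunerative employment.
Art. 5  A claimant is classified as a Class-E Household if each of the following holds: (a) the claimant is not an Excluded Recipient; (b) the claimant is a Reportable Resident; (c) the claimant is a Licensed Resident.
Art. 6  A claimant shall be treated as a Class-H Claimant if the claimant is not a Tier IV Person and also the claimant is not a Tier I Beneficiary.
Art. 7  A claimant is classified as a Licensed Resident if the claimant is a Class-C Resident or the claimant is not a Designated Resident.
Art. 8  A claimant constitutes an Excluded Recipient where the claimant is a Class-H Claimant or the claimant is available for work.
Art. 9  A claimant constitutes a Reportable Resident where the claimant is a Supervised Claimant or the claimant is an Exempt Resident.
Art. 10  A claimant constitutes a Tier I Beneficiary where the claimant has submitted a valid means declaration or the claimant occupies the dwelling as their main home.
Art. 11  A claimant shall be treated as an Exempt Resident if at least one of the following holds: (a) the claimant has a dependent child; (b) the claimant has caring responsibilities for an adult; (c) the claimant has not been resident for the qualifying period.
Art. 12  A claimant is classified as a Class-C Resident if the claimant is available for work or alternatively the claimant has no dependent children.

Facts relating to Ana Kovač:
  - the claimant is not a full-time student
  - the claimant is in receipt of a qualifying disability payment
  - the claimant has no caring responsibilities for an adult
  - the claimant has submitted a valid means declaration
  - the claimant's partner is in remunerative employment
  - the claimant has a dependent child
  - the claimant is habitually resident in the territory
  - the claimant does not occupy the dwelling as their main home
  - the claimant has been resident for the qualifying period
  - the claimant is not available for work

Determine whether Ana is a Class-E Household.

Yes

article 4 — Tier IV Person: [the claimant has caring responsibilities for an adult? no] AND [the claimant has been resident for the qualifying period? yes] AND [the claimant's partner is in remunerative employment? yes] → not satisfied.
article 10 — Tier I Beneficiary: [the claimant has submitted a valid means declaration? yes] OR [the claimant occupies the dwelling as their main home? no] → satisfied.
article 6 — Class-H Claimant: [not a Tier IV Person (article 4)? yes] AND [not a Tier I Beneficiary (article 10)? no] → not satisfied.
article 8 — Excluded Recipient: [Class-H Claimant (article 6)? no] OR [the claimant is available for work? no] → not satisfied.
article 2 — Supervised Claimant: [the claimant is not in receipt of a qualifying disability payment? no] OR [the claimant has caring responsibilities for an adult? no] → not satisfied.
article 11 — Exempt Resident: [the claimant has a dependent child? yes] OR [the claimant has caring responsibilities for an adult? no] OR [the claimant has not been resident for the qualifying period? no] → satisfied.
article 9 — Reportable Resident: [Supervised Claimant (article 2)? no] OR [Exempt Resident (article 11)? yes] → satisfied.
article 12 — Class-C Resident: [the claimant is available for work? no] OR [the claimant has no dependent children? no] → not satisfied.
article 1 — Designated Resident: [the claimant has no dependent children? no] OR [the claimant is a full-time student? no] → not satisfied.
article 7 — Licensed Resident: [Class-C Resident (article 12)? no] OR [not a Designated Resident (article 1)? yes] → satisfied.
article 5 — Class-E Household: [not an Excluded Recipient (article 8)? yes] AND [Reportable Resident (article 9)? yes] AND [Licensed Resident (article 7)? yes] → satisfied.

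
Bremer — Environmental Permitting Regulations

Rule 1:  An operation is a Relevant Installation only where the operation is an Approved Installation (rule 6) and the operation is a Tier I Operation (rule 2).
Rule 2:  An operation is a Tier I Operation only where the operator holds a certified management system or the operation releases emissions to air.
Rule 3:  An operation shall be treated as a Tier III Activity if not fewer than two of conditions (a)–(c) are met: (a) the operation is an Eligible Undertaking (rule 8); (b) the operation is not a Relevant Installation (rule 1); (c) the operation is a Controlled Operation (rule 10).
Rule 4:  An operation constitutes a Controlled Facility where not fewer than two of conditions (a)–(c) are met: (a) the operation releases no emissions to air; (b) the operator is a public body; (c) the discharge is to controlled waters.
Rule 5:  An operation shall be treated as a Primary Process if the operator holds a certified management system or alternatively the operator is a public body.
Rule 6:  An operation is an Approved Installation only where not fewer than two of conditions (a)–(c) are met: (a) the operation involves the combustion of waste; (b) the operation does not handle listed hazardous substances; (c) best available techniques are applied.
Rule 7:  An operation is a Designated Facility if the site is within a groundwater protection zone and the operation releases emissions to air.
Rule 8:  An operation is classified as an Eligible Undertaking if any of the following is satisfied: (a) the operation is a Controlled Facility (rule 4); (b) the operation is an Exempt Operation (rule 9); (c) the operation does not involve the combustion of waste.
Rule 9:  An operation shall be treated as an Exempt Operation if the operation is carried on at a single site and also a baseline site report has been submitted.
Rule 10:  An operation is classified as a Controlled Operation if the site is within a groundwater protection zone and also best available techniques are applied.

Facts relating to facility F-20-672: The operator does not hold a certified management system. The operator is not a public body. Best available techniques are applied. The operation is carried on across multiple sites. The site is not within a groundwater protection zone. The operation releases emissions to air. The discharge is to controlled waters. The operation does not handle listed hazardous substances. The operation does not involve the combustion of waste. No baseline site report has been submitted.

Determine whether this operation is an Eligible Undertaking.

Under rule 4: the operation releases no emissions to air? no; the operator is a public body? no; the discharge is to controlled waters? yes — 1 of 3 hold (need ≥2) → not satisfied.
Under rule 9: the operation is carried on at a single site? no; and a baseline site report has been submitted? no. So the operation is not an Exempt Operation.
Under rule 8: Controlled Facility (rule 4)? no; or Exempt Operation (rule 9)? no; or the operation does not involve the combustion of waste? yes. So the operation is an Eligible Undertaking.

Yes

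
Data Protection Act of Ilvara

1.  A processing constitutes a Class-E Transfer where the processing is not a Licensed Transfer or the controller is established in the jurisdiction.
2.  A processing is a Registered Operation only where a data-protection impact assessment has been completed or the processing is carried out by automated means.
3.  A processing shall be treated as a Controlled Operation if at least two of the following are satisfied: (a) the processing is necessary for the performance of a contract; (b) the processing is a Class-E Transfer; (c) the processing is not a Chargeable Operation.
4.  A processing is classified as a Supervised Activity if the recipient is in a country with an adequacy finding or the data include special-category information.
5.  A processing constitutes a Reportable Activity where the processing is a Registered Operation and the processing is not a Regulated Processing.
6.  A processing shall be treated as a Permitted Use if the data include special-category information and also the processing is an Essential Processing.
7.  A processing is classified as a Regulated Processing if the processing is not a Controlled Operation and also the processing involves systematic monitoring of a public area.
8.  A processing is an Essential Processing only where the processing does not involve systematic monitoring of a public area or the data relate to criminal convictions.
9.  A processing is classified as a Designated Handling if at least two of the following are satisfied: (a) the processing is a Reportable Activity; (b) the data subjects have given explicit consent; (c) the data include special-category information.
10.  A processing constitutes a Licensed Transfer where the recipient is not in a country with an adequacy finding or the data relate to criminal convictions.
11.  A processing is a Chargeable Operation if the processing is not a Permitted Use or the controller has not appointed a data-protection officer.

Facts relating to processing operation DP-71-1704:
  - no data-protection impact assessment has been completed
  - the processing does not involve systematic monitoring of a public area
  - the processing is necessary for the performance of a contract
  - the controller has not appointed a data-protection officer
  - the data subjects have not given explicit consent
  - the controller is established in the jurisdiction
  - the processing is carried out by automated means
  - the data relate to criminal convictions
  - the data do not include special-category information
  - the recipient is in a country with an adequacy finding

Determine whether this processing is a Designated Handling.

paragraph 2 — Registered Operation: [a data-protection impact assessment has been completed? no] OR [the processing is carried out by automated means? yes] → satisfied.
paragraph 10 — Licensed Transfer: [the recipient is not in a country with an adequacy finding? no] OR [the data relate to criminal convictions? yes] → satisfied.
paragraph 1 — Class-E Transfer: [not a Licensed Transfer (paragraph 10)? no] OR [the controller is established in the jurisdiction? yes] → satisfied.
paragraph 8 — Essential Processing: [the processing does not involve systematic monitoring of a public area? yes] OR [the data relate to criminal convictions? yes] → satisfied.
paragraph 6 — Permitted Use: [the data include special-category information? no] AND [Essential Processing (paragraph 8)? yes] → not satisfied.
paragraph 11 — Chargeable Operation: [not a Permitted Use (paragraph 6)? yes] OR [the controller has not appointed a data-protection officer? yes] → satisfied.
paragraph 3 — Controlled Operation: the processing is necessary for the performance of a contract? yes; Class-E Transfer (paragraph 1)? yes; not a Chargeable Operation (paragraph 11)? no — 2 of 3 hold (need ≥2) → satisfied.
paragraph 7 — Regulated Processing: [not a Controlled Operation (paragraph 3)? no] AND [the processing involves systematic monitoring of a public area? no] → not satisfied.
paragraph 5 — Reportable Activity: [Registered Operation (paragraph 2)? yes] AND [not a Regulated Processing (paragraph 7)? yes] → satisfied.
paragraph 9 — Designated Handling: Reportable Activity (paragraph 5)? yes; the data subjects have given explicit consent? no; the data include special-category information? no — 1 of 3 hold (need ≥2) → not satisfied.

No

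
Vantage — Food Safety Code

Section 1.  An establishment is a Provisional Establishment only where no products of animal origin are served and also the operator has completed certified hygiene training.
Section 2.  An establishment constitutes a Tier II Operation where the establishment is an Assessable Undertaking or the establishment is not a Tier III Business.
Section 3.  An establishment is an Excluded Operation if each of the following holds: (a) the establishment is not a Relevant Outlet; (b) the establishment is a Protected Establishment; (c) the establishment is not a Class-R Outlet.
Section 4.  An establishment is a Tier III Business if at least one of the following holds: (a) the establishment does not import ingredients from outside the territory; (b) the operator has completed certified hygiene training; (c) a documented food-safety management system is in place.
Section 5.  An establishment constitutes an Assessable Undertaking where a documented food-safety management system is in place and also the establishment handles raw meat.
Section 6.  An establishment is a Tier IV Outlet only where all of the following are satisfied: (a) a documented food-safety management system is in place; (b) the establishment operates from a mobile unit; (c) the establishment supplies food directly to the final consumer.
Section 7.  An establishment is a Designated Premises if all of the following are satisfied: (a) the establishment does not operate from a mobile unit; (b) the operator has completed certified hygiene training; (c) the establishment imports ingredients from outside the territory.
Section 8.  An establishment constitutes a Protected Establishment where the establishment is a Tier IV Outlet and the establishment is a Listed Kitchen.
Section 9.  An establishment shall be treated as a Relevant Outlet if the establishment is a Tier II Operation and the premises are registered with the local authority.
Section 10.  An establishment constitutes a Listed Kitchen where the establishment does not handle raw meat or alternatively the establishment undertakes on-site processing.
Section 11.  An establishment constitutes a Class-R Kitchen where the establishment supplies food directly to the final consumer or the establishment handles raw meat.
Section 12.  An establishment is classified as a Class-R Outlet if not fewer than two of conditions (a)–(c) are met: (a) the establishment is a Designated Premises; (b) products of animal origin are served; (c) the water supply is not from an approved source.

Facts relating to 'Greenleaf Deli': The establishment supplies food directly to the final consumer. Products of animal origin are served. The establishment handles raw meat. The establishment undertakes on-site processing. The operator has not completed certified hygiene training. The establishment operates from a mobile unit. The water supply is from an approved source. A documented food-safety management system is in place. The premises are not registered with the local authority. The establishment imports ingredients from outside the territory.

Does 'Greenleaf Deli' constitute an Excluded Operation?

section 5 — Assessable Undertaking: [a documented food-safety management system is in place? yes] AND [the establishment handles raw meat? yes] → satisfied.
section 4 — Tier III Business: [the establishment does not import ingredients from outside the territory? no] OR [the operator has completed certified hygiene training? no] OR [a documented food-safety management system is in place? yes] → satisfied.
section 2 — Tier II Operation: [Assessable Undertaking (section 5)? yes] OR [not a Tier III Business (section 4)? no] → satisfied.
section 9 — Relevant Outlet: [Tier II Operation (section 2)? yes] AND [the premises are registered with the local authority? no] → not satisfied.
section 6 — Tier IV Outlet: [a documented food-safety management system is in place? yes] AND [the establishment operates from a mobile unit? yes] AND [the establishment supplies food directly to the final consumer? yes] → satisfied.
section 10 — Listed Kitchen: [the establishment does not handle raw meat? no] OR [the establishment undertakes on-site processing? yes] → satisfied.
section 8 — Protected Establishment: [Tier IV Outlet (section 6)? yes] AND [Listed Kitchen (section 10)? yes] → satisfied.
section 7 — Designated Premises: [the establishment does not operate from a mobile unit? no] AND [the operator has completed certified hygiene training? no] AND [the establishment imports ingredients from outside the territory? yes] → not satisfied.
section 12 — Class-R Outlet: Designated Premises (section 7)? no; products of animal origin are served? yes; the water supply is not from an approved source? no — 1 of 3 hold (need ≥2) → not satisfied.
section 3 — Excluded Operation: [not a Relevant Outlet (section 9)? yes] AND [Protected Establishment (section 8)? yes] AND [not a Class-R Outlet (section 12)? yes] → satisfied.

Yes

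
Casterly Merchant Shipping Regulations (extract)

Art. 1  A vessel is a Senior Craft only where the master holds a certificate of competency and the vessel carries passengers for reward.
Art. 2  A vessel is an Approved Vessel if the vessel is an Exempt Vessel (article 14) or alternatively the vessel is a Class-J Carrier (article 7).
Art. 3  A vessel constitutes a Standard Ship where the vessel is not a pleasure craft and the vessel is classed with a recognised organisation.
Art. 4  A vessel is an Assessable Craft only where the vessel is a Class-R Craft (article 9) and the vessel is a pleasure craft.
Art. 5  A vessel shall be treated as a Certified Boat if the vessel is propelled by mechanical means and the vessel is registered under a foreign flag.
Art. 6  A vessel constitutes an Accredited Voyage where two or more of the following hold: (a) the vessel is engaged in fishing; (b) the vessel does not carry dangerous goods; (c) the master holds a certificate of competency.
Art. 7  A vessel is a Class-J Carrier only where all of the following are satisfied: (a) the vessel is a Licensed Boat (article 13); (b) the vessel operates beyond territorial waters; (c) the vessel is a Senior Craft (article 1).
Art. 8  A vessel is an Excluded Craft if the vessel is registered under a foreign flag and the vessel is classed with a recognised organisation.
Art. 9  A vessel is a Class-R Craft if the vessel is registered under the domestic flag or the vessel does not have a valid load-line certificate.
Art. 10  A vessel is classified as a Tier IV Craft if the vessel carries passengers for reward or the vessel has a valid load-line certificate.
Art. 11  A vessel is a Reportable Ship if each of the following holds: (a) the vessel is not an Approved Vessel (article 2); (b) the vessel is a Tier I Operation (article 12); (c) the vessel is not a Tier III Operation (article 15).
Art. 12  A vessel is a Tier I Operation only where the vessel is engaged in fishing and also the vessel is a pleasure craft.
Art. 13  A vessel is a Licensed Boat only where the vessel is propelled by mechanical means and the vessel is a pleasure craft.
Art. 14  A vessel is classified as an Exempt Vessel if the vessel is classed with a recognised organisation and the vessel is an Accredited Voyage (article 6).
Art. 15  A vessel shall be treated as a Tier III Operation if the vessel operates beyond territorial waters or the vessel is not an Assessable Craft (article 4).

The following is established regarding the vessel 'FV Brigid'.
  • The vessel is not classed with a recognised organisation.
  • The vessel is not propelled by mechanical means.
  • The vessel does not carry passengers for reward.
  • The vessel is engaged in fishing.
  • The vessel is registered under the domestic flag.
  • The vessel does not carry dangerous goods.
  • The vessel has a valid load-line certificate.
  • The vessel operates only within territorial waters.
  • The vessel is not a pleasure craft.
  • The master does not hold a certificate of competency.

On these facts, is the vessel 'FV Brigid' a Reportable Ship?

No

article 6 — Accredited Voyage: the vessel is engaged in fishing? yes; the vessel does not carry dangerous goods? yes; the master holds a certificate of competency? no — 2 of 3 hold (need ≥2) → satisfied.
article 14 — Exempt Vessel: [the vessel is classed with a recognised organisation? no] AND [Accredited Voyage (article 6)? yes] → not satisfied.
article 13 — Licensed Boat: [the vessel is propelled by mechanical means? no] AND [the vessel is a pleasure craft? no] → not satisfied.
article 1 — Senior Craft: [the master holds a certificate of competency? no] AND [the vessel carries passengers for reward? no] → not satisfied.
article 7 — Class-J Carrier: [Licensed Boat (article 13)? no] AND [the vessel operates beyond territorial waters? no] AND [Senior Craft (article 1)? no] → not satisfied.
article 2 — Approved Vessel: [Exempt Vessel (article 14)? no] OR [Class-J Carrier (article 7)? no] → not satisfied.
article 12 — Tier I Operation: [the vessel is engaged in fishing? yes] AND [the vessel is a pleasure craft? no] → not satisfied.
article 9 — Class-R Craft: [the vessel is registered under the domestic flag? yes] OR [the vessel does not have a valid load-line certificate? no] → satisfied.
article 4 — Assessable Craft: [Class-R Craft (article 9)? yes] AND [the vessel is a pleasure craft? no] → not satisfied.
article 15 — Tier III Operation: [the vessel operates beyond territorial waters? no] OR [not an Assessable Craft (article 4)? yes] → satisfied.
article 11 — Reportable Ship: [not an Approved Vessel (article 2)? yes] AND [Tier I Operation (article 12)? no] AND [not a Tier III Operation (article 15)? no] → not satisfied.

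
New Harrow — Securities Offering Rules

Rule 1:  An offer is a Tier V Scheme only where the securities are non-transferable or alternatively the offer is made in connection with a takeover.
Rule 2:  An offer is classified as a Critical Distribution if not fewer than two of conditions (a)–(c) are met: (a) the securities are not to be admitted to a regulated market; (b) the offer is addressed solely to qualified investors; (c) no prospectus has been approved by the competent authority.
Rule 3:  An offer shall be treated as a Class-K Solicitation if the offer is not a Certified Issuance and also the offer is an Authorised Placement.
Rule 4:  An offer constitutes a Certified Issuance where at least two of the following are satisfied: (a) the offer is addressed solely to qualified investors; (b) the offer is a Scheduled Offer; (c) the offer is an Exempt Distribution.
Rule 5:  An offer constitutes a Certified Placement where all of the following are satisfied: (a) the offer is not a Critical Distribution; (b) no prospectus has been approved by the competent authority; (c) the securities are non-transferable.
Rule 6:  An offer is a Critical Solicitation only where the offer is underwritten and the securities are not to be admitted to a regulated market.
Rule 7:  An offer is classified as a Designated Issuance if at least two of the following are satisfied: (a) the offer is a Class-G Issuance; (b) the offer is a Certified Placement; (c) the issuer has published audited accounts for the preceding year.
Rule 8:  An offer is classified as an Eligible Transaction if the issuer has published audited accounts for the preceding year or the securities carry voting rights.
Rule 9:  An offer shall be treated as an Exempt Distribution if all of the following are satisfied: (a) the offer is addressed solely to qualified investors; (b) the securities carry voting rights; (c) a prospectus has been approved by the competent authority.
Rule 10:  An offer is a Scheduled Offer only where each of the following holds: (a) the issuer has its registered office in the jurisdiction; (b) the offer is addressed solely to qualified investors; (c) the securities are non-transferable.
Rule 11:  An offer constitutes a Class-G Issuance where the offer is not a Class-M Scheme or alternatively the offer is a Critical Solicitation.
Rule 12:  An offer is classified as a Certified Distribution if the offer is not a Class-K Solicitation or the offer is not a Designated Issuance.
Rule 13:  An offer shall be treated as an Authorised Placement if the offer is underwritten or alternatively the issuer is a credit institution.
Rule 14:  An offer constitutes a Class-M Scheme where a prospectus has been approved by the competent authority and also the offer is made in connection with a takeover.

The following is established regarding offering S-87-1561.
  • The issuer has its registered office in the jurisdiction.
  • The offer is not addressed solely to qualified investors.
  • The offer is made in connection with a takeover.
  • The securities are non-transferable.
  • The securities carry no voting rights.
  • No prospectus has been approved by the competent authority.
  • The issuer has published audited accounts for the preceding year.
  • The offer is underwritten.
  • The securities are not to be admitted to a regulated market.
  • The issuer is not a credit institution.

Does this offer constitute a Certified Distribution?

rule 10 — Scheduled Offer: [the issuer has its registered office in the jurisdiction? yes] AND [the offer is addressed solely to qualified investors? no] AND [the securities are non-transferable? yes] → not satisfied.
rule 9 — Exempt Distribution: [the offer is addressed solely to qualified investors? no] AND [the securities carry voting rights? no] AND [a prospectus has been approved by the competent authority? no] → not satisfied.
rule 4 — Certified Issuance: the offer is addressed solely to qualified investors? no; Scheduled Offer (rule 10)? no; Exempt Distribution (rule 9)? no — 0 of 3 hold (need ≥2) → not satisfied.
rule 13 — Authorised Placement: [the offer is underwritten? yes] OR [the issuer is a credit institution? no] → satisfied.
rule 3 — Class-K Solicitation: [not a Certified Issuance (rule 4)? yes] AND [Authorised Placement (rule 13)? yes] → satisfied.
rule 14 — Class-M Scheme: [a prospectus has been approved by the competent authority? no] AND [the offer is made in connection with a takeover? yes] → not satisfied.
rule 6 — Critical Solicitation: [the offer is underwritten? yes] AND [the securities are not to be admitted to a regulated market? yes] → satisfied.
rule 11 — Class-G Issuance: [not a Class-M Scheme (rule 14)? yes] OR [Critical Solicitation (rule 6)? yes] → satisfied.
rule 2 — Critical Distribution: the securities are not to be admitted to a regulated market? yes; the offer is addressed solely to qualified investors? no; no prospectus has been approved by the competent authority? yes — 2 of 3 hold (need ≥2) → satisfied.
rule 5 — Certified Placement: [not a Critical Distribution (rule 2)? no] AND [no prospectus has been approved by the competent authority? yes] AND [the securities are non-transferable? yes] → not satisfied.
rule 7 — Designated Issuance: Class-G Issuance (rule 11)? yes; Certified Placement (rule 5)? no; the issuer has published audited accounts for the preceding year? yes — 2 of 3 hold (need ≥2) → satisfied.
rule 12 — Certified Distribution: [not a Class-K Solicitation (rule 3)? no] OR [not a Designated Issuance (rule 7)? no] → not satisfied.

No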